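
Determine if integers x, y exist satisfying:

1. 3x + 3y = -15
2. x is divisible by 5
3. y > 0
Yes

Take x = -10, y = 5. Substituting into each constraint:
  (1) 3(-10) + 3(5) = -15 ✓
  (2) -10 = 5 × -2, remainder 0 ✓
  (3) 5 > 0 ✓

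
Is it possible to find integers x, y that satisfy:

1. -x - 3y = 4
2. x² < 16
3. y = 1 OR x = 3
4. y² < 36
No

A contradictory subset is {-x - 3y = 4, x² < 16, y = 1 OR x = 3}. No integer assignment can satisfy these jointly:

  - -x - 3y = 4: is a linear equation tying the variables together
  - x² < 16: restricts x to |x| ≤ 3
  - y = 1 OR x = 3: forces a choice: either y = 1 or x = 3

Split on the disjunction (y = 1 OR x = 3):
  • If y = 1: the equation forces x = -7, but x² < 16 requires |x| ≤ 3.
  • If x = 3: with x = 3, every remaining term of the linear equation is divisible by 3, so the left side is ≡ 0 (mod 3); but the right side 7 ≡ 1 (mod 3). No integers can satisfy it.
Both branches are infeasible, so the system has no integer solution.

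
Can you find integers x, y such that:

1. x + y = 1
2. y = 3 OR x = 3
Yes

Take x = 3, y = -2. Substituting into each constraint:
  (1) 3 + (-2) = 1 ✓
  (2) x = 3, target 3 ✓ (second branch holds)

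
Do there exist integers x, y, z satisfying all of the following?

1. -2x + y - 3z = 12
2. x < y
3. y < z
Yes

Take x = -9, y = 0, z = 2. Substituting into each constraint:
  (1) -2(-9) + 0 - 3(2) = 12 ✓
  (2) -9 < 0 ✓
  (3) 0 < 2 ✓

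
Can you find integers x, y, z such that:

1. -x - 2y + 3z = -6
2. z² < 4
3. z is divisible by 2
Yes

Take x = 0, y = 3, z = 0. Substituting into each constraint:
  (1) 0 - 2(3) + 3(0) = -6 ✓
  (2) z² = (0)² = 0, and 0 < 4 ✓
  (3) 0 = 2 × 0, remainder 0 ✓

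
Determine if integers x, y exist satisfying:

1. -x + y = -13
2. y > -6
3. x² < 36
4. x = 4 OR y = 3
No

The full constraint system is jointly infeasible over the integers. Each constraint and what it forces:

  - -x + y = -13: is a linear equation tying the variables together
  - y > -6: bounds one variable relative to a constant
  - x² < 36: restricts x to |x| ≤ 5
  - x = 4 OR y = 3: forces a choice: either x = 4 or y = 3

Split on the disjunction (x = 4 OR y = 3):
  • If x = 4: the equation forces y = -9, which contradicts the bound y ≥ -5.
  • If y = 3: the equation forces x = 16, but x² < 36 requires |x| ≤ 5.
Both branches are infeasible, so the system has no integer solution.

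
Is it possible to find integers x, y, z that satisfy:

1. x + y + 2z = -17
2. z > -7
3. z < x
Yes

Take x = 1, y = -18, z = 0. Substituting into each constraint:
  (1) 1 + (-18) + 2(0) = -17 ✓
  (2) 0 > -7 ✓
  (3) 0 < 1 ✓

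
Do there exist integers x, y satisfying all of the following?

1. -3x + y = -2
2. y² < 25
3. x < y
Yes

Take x = 2, y = 4. Substituting into each constraint:
  (1) -3(2) + 4 = -2 ✓
  (2) y² = (4)² = 16, and 16 < 25 ✓
  (3) 2 < 4 ✓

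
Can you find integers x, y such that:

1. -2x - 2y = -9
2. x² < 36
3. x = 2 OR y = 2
No

Even the single constraint (-2x - 2y = -9) is infeasible over the integers.

  - -2x - 2y = -9: every term on the left is divisible by 2, so the LHS ≡ 0 (mod 2), but the RHS -9 is not — no integer solution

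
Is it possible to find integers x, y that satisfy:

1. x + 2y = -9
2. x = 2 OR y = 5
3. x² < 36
No

The full constraint system is jointly infeasible over the integers. Each constraint and what it forces:

  - x + 2y = -9: is a linear equation tying the variables together
  - x = 2 OR y = 5: forces a choice: either x = 2 or y = 5
  - x² < 36: restricts x to |x| ≤ 5

Split on the disjunction (x = 2 OR y = 5):
  • If x = 2: with x = 2, every remaining term of the linear equation is divisible by 2, so the left side is ≡ 0 (mod 2); but the right side -11 ≡ 1 (mod 2). No integers can satisfy it.
  • If y = 5: the equation forces x = -19, but x² < 36 requires |x| ≤ 5.
Both branches are infeasible, so the system has no integer solution.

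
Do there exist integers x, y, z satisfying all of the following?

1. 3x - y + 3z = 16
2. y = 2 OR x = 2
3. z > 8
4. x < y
Yes

Take x = -3, y = 2, z = 9. Substituting into each constraint:
  (1) 3(-3) + (-2) + 3(9) = 16 ✓
  (2) y = 2, target 2 ✓ (first branch holds)
  (3) 9 > 8 ✓
  (4) -3 < 2 ✓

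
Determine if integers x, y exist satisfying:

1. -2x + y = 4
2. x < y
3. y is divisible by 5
Yes

Take x = -2, y = 0. Substituting into each constraint:
  (1) -2(-2) + 0 = 4 ✓
  (2) -2 < 0 ✓
  (3) 0 = 5 × 0, remainder 0 ✓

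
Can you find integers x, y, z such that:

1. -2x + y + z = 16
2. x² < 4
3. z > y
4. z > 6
Yes

Take x = 0, y = 7, z = 9. Substituting into each constraint:
  (1) -2(0) + 7 + 9 = 16 ✓
  (2) x² = (0)² = 0, and 0 < 4 ✓
  (3) 9 > 7 ✓
  (4) 9 > 6 ✓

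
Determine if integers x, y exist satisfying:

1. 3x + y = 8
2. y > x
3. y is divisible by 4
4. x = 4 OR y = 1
No

A contradictory subset is {3x + y = 8, y > x, x = 4 OR y = 1}. No integer assignment can satisfy these jointly:

  - 3x + y = 8: is a linear equation tying the variables together
  - y > x: bounds one variable relative to another variable
  - x = 4 OR y = 1: forces a choice: either x = 4 or y = 1

Split on the disjunction (x = 4 OR y = 1):
  • If x = 4: the equation forces y = -4, giving (x, y) = (4, -4), which violates y > x.
  • If y = 1: with y = 1, every remaining term of the linear equation is divisible by 3, so the left side is ≡ 0 (mod 3); but the right side 7 ≡ 1 (mod 3). No integers can satisfy it.
Both branches are infeasible, so the system has no integer solution.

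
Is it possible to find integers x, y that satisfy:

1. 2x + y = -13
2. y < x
Yes

Take x = -4, y = -5. Substituting into each constraint:
  (1) 2(-4) + (-5) = -13 ✓
  (2) -5 < -4 ✓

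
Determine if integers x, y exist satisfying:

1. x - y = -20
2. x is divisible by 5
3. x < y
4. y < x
No

A contradictory subset is {x < y, y < x}. No integer assignment can satisfy these jointly:

  - x < y: bounds one variable relative to another variable
  - y < x: bounds one variable relative to another variable

Direct contradiction: y > x and x > y cannot both hold.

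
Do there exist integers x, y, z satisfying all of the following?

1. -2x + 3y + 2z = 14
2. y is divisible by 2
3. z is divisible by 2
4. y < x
Yes

Take x = 1, y = 0, z = 8. Substituting into each constraint:
  (1) -2(1) + 3(0) + 2(8) = 14 ✓
  (2) 0 = 2 × 0, remainder 0 ✓
  (3) 8 = 2 × 4, remainder 0 ✓
  (4) 0 < 1 ✓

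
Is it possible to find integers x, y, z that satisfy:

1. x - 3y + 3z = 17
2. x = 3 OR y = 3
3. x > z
Yes

Take x = 8, y = 3, z = 6. Substituting into each constraint:
  (1) 8 - 3(3) + 3(6) = 17 ✓
  (2) y = 3, target 3 ✓ (second branch holds)
  (3) 8 > 6 ✓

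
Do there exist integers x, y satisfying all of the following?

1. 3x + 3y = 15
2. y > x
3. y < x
No

A contradictory subset is {y > x, y < x}. No integer assignment can satisfy these jointly:

  - y > x: bounds one variable relative to another variable
  - y < x: bounds one variable relative to another variable

Direct contradiction: y > x and x > y cannot both hold.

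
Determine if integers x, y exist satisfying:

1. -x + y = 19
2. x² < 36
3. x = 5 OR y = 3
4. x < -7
No

A contradictory subset is {x² < 36, x < -7}. No integer assignment can satisfy these jointly:

  - x² < 36: restricts x to |x| ≤ 5
  - x < -7: bounds one variable relative to a constant

Direct contradiction: the bounds on x require x ≥ -5 and x ≤ -8 simultaneously, which is empty.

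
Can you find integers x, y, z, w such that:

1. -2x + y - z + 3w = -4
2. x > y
Yes

Take x = 0, y = -1, z = 0, w = -1. Substituting into each constraint:
  (1) -2(0) + (-1) + 0 + 3(-1) = -4 ✓
  (2) 0 > -1 ✓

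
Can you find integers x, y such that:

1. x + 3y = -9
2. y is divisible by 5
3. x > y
Yes

Take x = 6, y = -5. Substituting into each constraint:
  (1) 6 + 3(-5) = -9 ✓
  (2) -5 = 5 × -1, remainder 0 ✓
  (3) 6 > -5 ✓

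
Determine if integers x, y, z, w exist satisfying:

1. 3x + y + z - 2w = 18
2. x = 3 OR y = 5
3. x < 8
Yes

Take x = 2, y = 5, z = 7, w = 0. Substituting into each constraint:
  (1) 3(2) + 5 + 7 - 2(0) = 18 ✓
  (2) y = 5, target 5 ✓ (second branch holds)
  (3) 2 < 8 ✓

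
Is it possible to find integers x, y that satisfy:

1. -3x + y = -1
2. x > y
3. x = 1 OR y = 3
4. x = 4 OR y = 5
No

A contradictory subset is {-3x + y = -1, x > y, x = 4 OR y = 5}. No integer assignment can satisfy these jointly:

  - -3x + y = -1: is a linear equation tying the variables together
  - x > y: bounds one variable relative to another variable
  - x = 4 OR y = 5: forces a choice: either x = 4 or y = 5

Split on the disjunction (x = 4 OR y = 5):
  • If x = 4: the equation forces y = 11, giving (x, y) = (4, 11), which violates x > y.
  • If y = 5: the equation forces x = 2, giving (y, x) = (5, 2), which violates x > y.
Both branches are infeasible, so the system has no integer solution.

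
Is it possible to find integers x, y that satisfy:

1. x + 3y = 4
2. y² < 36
Yes

Take x = 1, y = 1. Substituting into each constraint:
  (1) 1 + 3(1) = 4 ✓
  (2) y² = (1)² = 1, and 1 < 36 ✓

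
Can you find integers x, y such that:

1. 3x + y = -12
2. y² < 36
Yes

Take x = -4, y = 0. Substituting into each constraint:
  (1) 3(-4) + 0 = -12 ✓
  (2) y² = (0)² = 0, and 0 < 36 ✓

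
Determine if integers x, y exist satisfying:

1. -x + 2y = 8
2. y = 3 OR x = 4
Yes

Take x = -2, y = 3. Substituting into each constraint:
  (1) 2 + 2(3) = 8 ✓
  (2) y = 3, target 3 ✓ (first branch holds)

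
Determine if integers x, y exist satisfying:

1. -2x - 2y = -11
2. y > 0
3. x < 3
No

Even the single constraint (-2x - 2y = -11) is infeasible over the integers.

  - -2x - 2y = -11: every term on the left is divisible by 2, so the LHS ≡ 0 (mod 2), but the RHS -11 is not — no integer solution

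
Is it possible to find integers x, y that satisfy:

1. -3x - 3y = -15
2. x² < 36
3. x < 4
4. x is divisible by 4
Yes

Take x = 0, y = 5. Substituting into each constraint:
  (1) -3(0) - 3(5) = -15 ✓
  (2) x² = (0)² = 0, and 0 < 36 ✓
  (3) 0 < 4 ✓
  (4) 0 = 4 × 0, remainder 0 ✓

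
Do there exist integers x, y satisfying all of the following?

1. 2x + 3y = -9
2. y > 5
Yes

Take x = -15, y = 7. Substituting into each constraint:
  (1) 2(-15) + 3(7) = -9 ✓
  (2) 7 > 5 ✓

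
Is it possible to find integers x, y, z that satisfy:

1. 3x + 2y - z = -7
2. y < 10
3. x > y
Yes

Take x = 1, y = 0, z = 10. Substituting into each constraint:
  (1) 3(1) + 2(0) + (-10) = -7 ✓
  (2) 0 < 10 ✓
  (3) 1 > 0 ✓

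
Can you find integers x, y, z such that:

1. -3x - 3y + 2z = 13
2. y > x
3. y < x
No

A contradictory subset is {y > x, y < x}. No integer assignment can satisfy these jointly:

  - y > x: bounds one variable relative to another variable
  - y < x: bounds one variable relative to another variable

Direct contradiction: y > x and x > y cannot both hold.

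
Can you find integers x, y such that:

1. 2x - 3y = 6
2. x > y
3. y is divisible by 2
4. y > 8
Yes

Take x = 18, y = 10. Substituting into each constraint:
  (1) 2(18) - 3(10) = 6 ✓
  (2) 18 > 10 ✓
  (3) 10 = 2 × 5, remainder 0 ✓
  (4) 10 > 8 ✓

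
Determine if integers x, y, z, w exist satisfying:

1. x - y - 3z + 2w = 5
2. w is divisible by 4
Yes

Take x = 0, y = 1, z = -2, w = 0. Substituting into each constraint:
  (1) 0 + (-1) - 3(-2) + 2(0) = 5 ✓
  (2) 0 = 4 × 0, remainder 0 ✓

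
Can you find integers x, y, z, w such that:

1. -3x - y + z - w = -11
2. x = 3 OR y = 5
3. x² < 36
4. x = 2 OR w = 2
Yes

Take x = 4, y = 5, z = 8, w = 2. Substituting into each constraint:
  (1) -3(4) + (-5) + 8 + (-2) = -11 ✓
  (2) y = 5, target 5 ✓ (second branch holds)
  (3) x² = (4)² = 16, and 16 < 36 ✓
  (4) w = 2, target 2 ✓ (second branch holds)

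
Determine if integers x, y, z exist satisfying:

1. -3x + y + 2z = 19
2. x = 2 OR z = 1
Yes

Take x = -6, y = -1, z = 1. Substituting into each constraint:
  (1) -3(-6) + (-1) + 2(1) = 19 ✓
  (2) z = 1, target 1 ✓ (second branch holds)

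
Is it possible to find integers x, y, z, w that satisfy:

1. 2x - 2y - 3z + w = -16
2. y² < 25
Yes

Take x = -8, y = 0, z = 0, w = 0. Substituting into each constraint:
  (1) 2(-8) - 2(0) - 3(0) + 0 = -16 ✓
  (2) y² = (0)² = 0, and 0 < 25 ✓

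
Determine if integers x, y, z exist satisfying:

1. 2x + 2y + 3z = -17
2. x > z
Yes

Take x = 0, y = -7, z = -1. Substituting into each constraint:
  (1) 2(0) + 2(-7) + 3(-1) = -17 ✓
  (2) 0 > -1 ✓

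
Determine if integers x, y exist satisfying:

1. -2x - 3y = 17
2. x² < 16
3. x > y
Yes

Take x = -1, y = -5. Substituting into each constraint:
  (1) -2(-1) - 3(-5) = 17 ✓
  (2) x² = (-1)² = 1, and 1 < 16 ✓
  (3) -1 > -5 ✓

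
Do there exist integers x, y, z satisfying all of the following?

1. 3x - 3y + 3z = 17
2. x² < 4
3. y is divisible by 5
No

Even the single constraint (3x - 3y + 3z = 17) is infeasible over the integers.

  - 3x - 3y + 3z = 17: every term on the left is divisible by 3, so the LHS ≡ 0 (mod 3), but the RHS 17 is not — no integer solution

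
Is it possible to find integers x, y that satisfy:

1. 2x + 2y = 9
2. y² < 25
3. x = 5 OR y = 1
No

Even the single constraint (2x + 2y = 9) is infeasible over the integers.

  - 2x + 2y = 9: every term on the left is divisible by 2, so the LHS ≡ 0 (mod 2), but the RHS 9 is not — no integer solution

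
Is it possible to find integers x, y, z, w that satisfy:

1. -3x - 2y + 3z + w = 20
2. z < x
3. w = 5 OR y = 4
Yes

Take x = 1, y = -9, z = 0, w = 5. Substituting into each constraint:
  (1) -3(1) - 2(-9) + 3(0) + 5 = 20 ✓
  (2) 0 < 1 ✓
  (3) w = 5, target 5 ✓ (first branch holds)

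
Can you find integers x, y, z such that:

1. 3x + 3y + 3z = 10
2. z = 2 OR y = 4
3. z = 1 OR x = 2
No

Even the single constraint (3x + 3y + 3z = 10) is infeasible over the integers.

  - 3x + 3y + 3z = 10: every term on the left is divisible by 3, so the LHS ≡ 0 (mod 3), but the RHS 10 is not — no integer solution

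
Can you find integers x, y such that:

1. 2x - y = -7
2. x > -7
Yes

Take x = 0, y = 7. Substituting into each constraint:
  (1) 2(0) + (-7) = -7 ✓
  (2) 0 > -7 ✓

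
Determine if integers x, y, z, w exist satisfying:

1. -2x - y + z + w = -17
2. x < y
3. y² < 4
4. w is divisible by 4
Yes

Take x = -1, y = 0, z = -19, w = 0. Substituting into each constraint:
  (1) -2(-1) + 0 + (-19) + 0 = -17 ✓
  (2) -1 < 0 ✓
  (3) y² = (0)² = 0, and 0 < 4 ✓
  (4) 0 = 4 × 0, remainder 0 ✓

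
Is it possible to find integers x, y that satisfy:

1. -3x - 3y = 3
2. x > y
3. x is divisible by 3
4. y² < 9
Yes

Take x = 0, y = -1. Substituting into each constraint:
  (1) -3(0) - 3(-1) = 3 ✓
  (2) 0 > -1 ✓
  (3) 0 = 3 × 0, remainder 0 ✓
  (4) y² = (-1)² = 1, and 1 < 9 ✓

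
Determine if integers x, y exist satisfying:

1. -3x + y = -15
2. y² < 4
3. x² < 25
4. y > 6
No

A contradictory subset is {y² < 4, y > 6}. No integer assignment can satisfy these jointly:

  - y² < 4: restricts y to |y| ≤ 1
  - y > 6: bounds one variable relative to a constant

Direct contradiction: the bounds on y require y ≥ 7 and y ≤ 1 simultaneously, which is empty.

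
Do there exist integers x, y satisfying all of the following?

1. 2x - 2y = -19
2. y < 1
No

Even the single constraint (2x - 2y = -19) is infeasible over the integers.

  - 2x - 2y = -19: every term on the left is divisible by 2, so the LHS ≡ 0 (mod 2), but the RHS -19 is not — no integer solution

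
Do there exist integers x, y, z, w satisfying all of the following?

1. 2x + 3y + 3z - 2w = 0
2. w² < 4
Yes

Take x = 0, y = 0, z = 0, w = 0. Substituting into each constraint:
  (1) 2(0) + 3(0) + 3(0) - 2(0) = 0 ✓
  (2) w² = (0)² = 0, and 0 < 4 ✓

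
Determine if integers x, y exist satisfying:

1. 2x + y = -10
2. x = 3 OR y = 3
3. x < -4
No

The full constraint system is jointly infeasible over the integers. Each constraint and what it forces:

  - 2x + y = -10: is a linear equation tying the variables together
  - x = 3 OR y = 3: forces a choice: either x = 3 or y = 3
  - x < -4: bounds one variable relative to a constant

Split on the disjunction (x = 3 OR y = 3):
  • If x = 3: this contradicts the bound x ≤ -5.
  • If y = 3: with y = 3, every remaining term of the linear equation is divisible by 2, so the left side is ≡ 0 (mod 2); but the right side -13 ≡ 1 (mod 2). No integers can satisfy it.
Both branches are infeasible, so the system has no integer solution.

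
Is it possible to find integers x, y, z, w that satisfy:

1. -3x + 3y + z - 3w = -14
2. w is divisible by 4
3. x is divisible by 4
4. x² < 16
Yes

Take x = 0, y = -5, z = 1, w = 0. Substituting into each constraint:
  (1) -3(0) + 3(-5) + 1 - 3(0) = -14 ✓
  (2) 0 = 4 × 0, remainder 0 ✓
  (3) 0 = 4 × 0, remainder 0 ✓
  (4) x² = (0)² = 0, and 0 < 16 ✓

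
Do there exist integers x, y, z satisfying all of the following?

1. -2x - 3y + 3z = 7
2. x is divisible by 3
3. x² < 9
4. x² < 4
No

A contradictory subset is {-2x - 3y + 3z = 7, x is divisible by 3}. No integer assignment can satisfy these jointly:

  - -2x - 3y + 3z = 7: is a linear equation tying the variables together
  - x is divisible by 3: restricts x to multiples of 3

Modular obstruction: writing x = 3x', every remaining term of the linear equation is divisible by 3, so the left side is ≡ 0 (mod 3); but the right side 7 ≡ 1 (mod 3). No integers can satisfy it.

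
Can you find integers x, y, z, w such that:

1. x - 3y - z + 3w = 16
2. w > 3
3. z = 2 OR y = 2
Yes

Take x = 0, y = -2, z = 2, w = 4. Substituting into each constraint:
  (1) 0 - 3(-2) + (-2) + 3(4) = 16 ✓
  (2) 4 > 3 ✓
  (3) z = 2, target 2 ✓ (first branch holds)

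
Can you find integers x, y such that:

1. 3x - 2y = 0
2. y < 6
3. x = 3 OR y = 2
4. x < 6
No

A contradictory subset is {3x - 2y = 0, x = 3 OR y = 2}. No integer assignment can satisfy these jointly:

  - 3x - 2y = 0: is a linear equation tying the variables together
  - x = 3 OR y = 2: forces a choice: either x = 3 or y = 2

Split on the disjunction (x = 3 OR y = 2):
  • If x = 3: with x = 3, every remaining term of the linear equation is divisible by 2, so the left side is ≡ 0 (mod 2); but the right side -9 ≡ 1 (mod 2). No integers can satisfy it.
  • If y = 2: with y = 2, every remaining term of the linear equation is divisible by 3, so the left side is ≡ 0 (mod 3); but the right side 4 ≡ 1 (mod 3). No integers can satisfy it.
Both branches are infeasible, so the system has no integer solution.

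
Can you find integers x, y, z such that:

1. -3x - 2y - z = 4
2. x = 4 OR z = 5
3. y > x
Yes

Take x = 4, y = 5, z = -26. Substituting into each constraint:
  (1) -3(4) - 2(5) + 26 = 4 ✓
  (2) x = 4, target 4 ✓ (first branch holds)
  (3) 5 > 4 ✓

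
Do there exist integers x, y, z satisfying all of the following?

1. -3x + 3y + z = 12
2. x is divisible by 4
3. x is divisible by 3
Yes

Take x = 0, y = 0, z = 12. Substituting into each constraint:
  (1) -3(0) + 3(0) + 12 = 12 ✓
  (2) 0 = 4 × 0, remainder 0 ✓
  (3) 0 = 3 × 0, remainder 0 ✓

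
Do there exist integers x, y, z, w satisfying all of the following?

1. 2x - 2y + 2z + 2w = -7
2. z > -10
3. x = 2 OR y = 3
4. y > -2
No

Even the single constraint (2x - 2y + 2z + 2w = -7) is infeasible over the integers.

  - 2x - 2y + 2z + 2w = -7: every term on the left is divisible by 2, so the LHS ≡ 0 (mod 2), but the RHS -7 is not — no integer solution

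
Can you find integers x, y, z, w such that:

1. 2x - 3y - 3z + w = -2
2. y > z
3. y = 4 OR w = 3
Yes

Take x = 9, y = 4, z = 3, w = 1. Substituting into each constraint:
  (1) 2(9) - 3(4) - 3(3) + 1 = -2 ✓
  (2) 4 > 3 ✓
  (3) y = 4, target 4 ✓ (first branch holds)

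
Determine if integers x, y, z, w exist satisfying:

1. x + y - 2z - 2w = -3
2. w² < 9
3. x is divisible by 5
Yes

Take x = 0, y = 1, z = 2, w = 0. Substituting into each constraint:
  (1) 0 + 1 - 2(2) - 2(0) = -3 ✓
  (2) w² = (0)² = 0, and 0 < 9 ✓
  (3) 0 = 5 × 0, remainder 0 ✓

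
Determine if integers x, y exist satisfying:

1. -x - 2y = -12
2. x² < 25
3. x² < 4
Yes

Take x = 0, y = 6. Substituting into each constraint:
  (1) 0 - 2(6) = -12 ✓
  (2) x² = (0)² = 0, and 0 < 25 ✓
  (3) x² = (0)² = 0, and 0 < 4 ✓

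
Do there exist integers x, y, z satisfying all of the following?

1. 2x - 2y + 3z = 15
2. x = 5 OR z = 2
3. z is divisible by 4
No

The full constraint system is jointly infeasible over the integers. Each constraint and what it forces:

  - 2x - 2y + 3z = 15: is a linear equation tying the variables together
  - x = 5 OR z = 2: forces a choice: either x = 5 or z = 2
  - z is divisible by 4: restricts z to multiples of 4

Modular obstruction: writing z = 4z', every remaining term of the linear equation is divisible by 2, so the left side is ≡ 0 (mod 2); but the right side 15 ≡ 1 (mod 2). No integers can satisfy it.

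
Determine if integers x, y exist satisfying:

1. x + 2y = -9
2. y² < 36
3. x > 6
No

The full constraint system is jointly infeasible over the integers. Each constraint and what it forces:

  - x + 2y = -9: is a linear equation tying the variables together
  - y² < 36: restricts y to |y| ≤ 5
  - x > 6: bounds one variable relative to a constant

Range argument: with x ∈ [7, ∞], y ∈ [-5, 5], the left side of the equation is at least -3, but the right side is -9 < -3. No integer solution exists.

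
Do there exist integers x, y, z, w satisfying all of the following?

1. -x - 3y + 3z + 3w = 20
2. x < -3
Yes

Take x = -20, y = 0, z = 0, w = 0. Substituting into each constraint:
  (1) 20 - 3(0) + 3(0) + 3(0) = 20 ✓
  (2) -20 < -3 ✓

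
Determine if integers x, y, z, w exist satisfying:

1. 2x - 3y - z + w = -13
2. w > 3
Yes

Take x = -9, y = 0, z = 0, w = 5. Substituting into each constraint:
  (1) 2(-9) - 3(0) + 0 + 5 = -13 ✓
  (2) 5 > 3 ✓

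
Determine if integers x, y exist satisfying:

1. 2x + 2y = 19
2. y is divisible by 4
No

Even the single constraint (2x + 2y = 19) is infeasible over the integers.

  - 2x + 2y = 19: every term on the left is divisible by 2, so the LHS ≡ 0 (mod 2), but the RHS 19 is not — no integer solution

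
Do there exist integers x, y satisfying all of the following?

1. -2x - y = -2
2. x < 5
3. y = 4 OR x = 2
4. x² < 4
Yes

Take x = -1, y = 4. Substituting into each constraint:
  (1) -2(-1) + (-4) = -2 ✓
  (2) -1 < 5 ✓
  (3) y = 4, target 4 ✓ (first branch holds)
  (4) x² = (-1)² = 1, and 1 < 4 ✓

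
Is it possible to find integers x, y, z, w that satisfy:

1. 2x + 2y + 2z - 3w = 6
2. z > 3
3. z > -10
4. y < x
Yes

Take x = 1, y = 0, z = 5, w = 2. Substituting into each constraint:
  (1) 2(1) + 2(0) + 2(5) - 3(2) = 6 ✓
  (2) 5 > 3 ✓
  (3) 5 > -10 ✓
  (4) 0 < 1 ✓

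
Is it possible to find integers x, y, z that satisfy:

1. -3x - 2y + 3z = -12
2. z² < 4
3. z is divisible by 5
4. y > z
Yes

Take x = 2, y = 3, z = 0. Substituting into each constraint:
  (1) -3(2) - 2(3) + 3(0) = -12 ✓
  (2) z² = (0)² = 0, and 0 < 4 ✓
  (3) 0 = 5 × 0, remainder 0 ✓
  (4) 3 > 0 ✓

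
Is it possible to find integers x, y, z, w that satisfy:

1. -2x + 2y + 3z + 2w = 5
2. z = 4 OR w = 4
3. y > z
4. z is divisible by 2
No

A contradictory subset is {-2x + 2y + 3z + 2w = 5, z = 4 OR w = 4, z is divisible by 2}. No integer assignment can satisfy these jointly:

  - -2x + 2y + 3z + 2w = 5: is a linear equation tying the variables together
  - z = 4 OR w = 4: forces a choice: either z = 4 or w = 4
  - z is divisible by 2: restricts z to multiples of 2

Modular obstruction: writing z = 2z', every remaining term of the linear equation is divisible by 2, so the left side is ≡ 0 (mod 2); but the right side 5 ≡ 1 (mod 2). No integers can satisfy it.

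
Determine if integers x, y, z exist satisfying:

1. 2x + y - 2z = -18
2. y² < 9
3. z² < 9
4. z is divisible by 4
Yes

Take x = -10, y = 2, z = 0. Substituting into each constraint:
  (1) 2(-10) + 2 - 2(0) = -18 ✓
  (2) y² = (2)² = 4, and 4 < 9 ✓
  (3) z² = (0)² = 0, and 0 < 9 ✓
  (4) 0 = 4 × 0, remainder 0 ✓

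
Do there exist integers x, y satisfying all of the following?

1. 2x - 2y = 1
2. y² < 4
No

Even the single constraint (2x - 2y = 1) is infeasible over the integers.

  - 2x - 2y = 1: every term on the left is divisible by 2, so the LHS ≡ 0 (mod 2), but the RHS 1 is not — no integer solution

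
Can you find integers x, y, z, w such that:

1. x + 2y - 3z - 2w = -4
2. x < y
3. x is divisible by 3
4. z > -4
Yes

Take x = 0, y = 1, z = 2, w = 0. Substituting into each constraint:
  (1) 0 + 2(1) - 3(2) - 2(0) = -4 ✓
  (2) 0 < 1 ✓
  (3) 0 = 3 × 0, remainder 0 ✓
  (4) 2 > -4 ✓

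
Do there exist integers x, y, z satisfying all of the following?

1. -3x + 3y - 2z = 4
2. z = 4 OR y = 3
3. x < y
Yes

Take x = -4, y = 0, z = 4. Substituting into each constraint:
  (1) -3(-4) + 3(0) - 2(4) = 4 ✓
  (2) z = 4, target 4 ✓ (first branch holds)
  (3) -4 < 0 ✓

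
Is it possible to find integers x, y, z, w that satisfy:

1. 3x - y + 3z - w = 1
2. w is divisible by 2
Yes

Take x = 1, y = 0, z = 0, w = 2. Substituting into each constraint:
  (1) 3(1) + 0 + 3(0) + (-2) = 1 ✓
  (2) 2 = 2 × 1, remainder 0 ✓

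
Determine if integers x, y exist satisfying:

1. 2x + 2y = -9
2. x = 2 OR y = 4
No

Even the single constraint (2x + 2y = -9) is infeasible over the integers.

  - 2x + 2y = -9: every term on the left is divisible by 2, so the LHS ≡ 0 (mod 2), but the RHS -9 is not — no integer solution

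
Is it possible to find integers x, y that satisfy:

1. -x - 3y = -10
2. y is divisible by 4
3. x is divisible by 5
Yes

Take x = 10, y = 0. Substituting into each constraint:
  (1) (-10) - 3(0) = -10 ✓
  (2) 0 = 4 × 0, remainder 0 ✓
  (3) 10 = 5 × 2, remainder 0 ✓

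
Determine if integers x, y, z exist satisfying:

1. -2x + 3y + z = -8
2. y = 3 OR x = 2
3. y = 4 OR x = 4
Yes

Take x = 2, y = 4, z = -16. Substituting into each constraint:
  (1) -2(2) + 3(4) + (-16) = -8 ✓
  (2) x = 2, target 2 ✓ (second branch holds)
  (3) y = 4, target 4 ✓ (first branch holds)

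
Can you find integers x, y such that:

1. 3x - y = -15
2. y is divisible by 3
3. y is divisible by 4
Yes

Take x = -5, y = 0. Substituting into each constraint:
  (1) 3(-5) + 0 = -15 ✓
  (2) 0 = 3 × 0, remainder 0 ✓
  (3) 0 = 4 × 0, remainder 0 ✓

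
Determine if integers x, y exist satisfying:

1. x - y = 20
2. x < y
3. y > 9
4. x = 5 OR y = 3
No

A contradictory subset is {x - y = 20, x < y}. No integer assignment can satisfy these jointly:

  - x - y = 20: is a linear equation tying the variables together
  - x < y: bounds one variable relative to another variable

From the equation, x − y = 20, i.e. y − x = -20; but y > x requires y − x ≥ 1. Contradiction.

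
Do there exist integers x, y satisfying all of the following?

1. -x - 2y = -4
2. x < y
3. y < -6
No

The full constraint system is jointly infeasible over the integers. Each constraint and what it forces:

  - -x - 2y = -4: is a linear equation tying the variables together
  - x < y: bounds one variable relative to another variable
  - y < -6: bounds one variable relative to a constant

Propagating the comparison: x < y and y ≤ -7 give x ≤ -8. Range argument: with x ∈ [−∞, -8], y ∈ [−∞, -7], the left side of the equation is at least 22, but the right side is -4 < 22. No integer solution exists.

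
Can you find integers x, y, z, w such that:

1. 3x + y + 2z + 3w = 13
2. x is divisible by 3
Yes

Take x = 0, y = 0, z = 2, w = 3. Substituting into each constraint:
  (1) 3(0) + 0 + 2(2) + 3(3) = 13 ✓
  (2) 0 = 3 × 0, remainder 0 ✓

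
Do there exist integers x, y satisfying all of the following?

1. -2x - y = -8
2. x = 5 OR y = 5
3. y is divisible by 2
Yes

Take x = 5, y = -2. Substituting into each constraint:
  (1) -2(5) + 2 = -8 ✓
  (2) x = 5, target 5 ✓ (first branch holds)
  (3) -2 = 2 × -1, remainder 0 ✓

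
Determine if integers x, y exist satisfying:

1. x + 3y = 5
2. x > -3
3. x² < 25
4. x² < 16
Yes

Take x = 2, y = 1. Substituting into each constraint:
  (1) 2 + 3(1) = 5 ✓
  (2) 2 > -3 ✓
  (3) x² = (2)² = 4, and 4 < 25 ✓
  (4) x² = (2)² = 4, and 4 < 16 ✓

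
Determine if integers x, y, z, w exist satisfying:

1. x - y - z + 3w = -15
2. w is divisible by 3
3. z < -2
Yes

Take x = -18, y = 0, z = -3, w = 0. Substituting into each constraint:
  (1) (-18) + 0 + 3 + 3(0) = -15 ✓
  (2) 0 = 3 × 0, remainder 0 ✓
  (3) -3 < -2 ✓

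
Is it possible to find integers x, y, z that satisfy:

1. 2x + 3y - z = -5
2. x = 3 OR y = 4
Yes

Take x = 3, y = -3, z = 2. Substituting into each constraint:
  (1) 2(3) + 3(-3) + (-2) = -5 ✓
  (2) x = 3, target 3 ✓ (first branch holds)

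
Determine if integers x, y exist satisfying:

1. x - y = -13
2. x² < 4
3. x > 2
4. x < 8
No

A contradictory subset is {x² < 4, x > 2}. No integer assignment can satisfy these jointly:

  - x² < 4: restricts x to |x| ≤ 1
  - x > 2: bounds one variable relative to a constant

Direct contradiction: the bounds on x require x ≥ 3 and x ≤ 1 simultaneously, which is empty.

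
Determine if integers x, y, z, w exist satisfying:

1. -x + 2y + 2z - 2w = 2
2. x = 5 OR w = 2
Yes

Take x = 0, y = 0, z = 3, w = 2. Substituting into each constraint:
  (1) 0 + 2(0) + 2(3) - 2(2) = 2 ✓
  (2) w = 2, target 2 ✓ (second branch holds)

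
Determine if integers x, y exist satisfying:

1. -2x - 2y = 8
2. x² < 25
Yes

Take x = -4, y = 0. Substituting into each constraint:
  (1) -2(-4) - 2(0) = 8 ✓
  (2) x² = (-4)² = 16, and 16 < 25 ✓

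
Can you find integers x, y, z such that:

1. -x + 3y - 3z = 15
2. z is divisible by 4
Yes

Take x = -15, y = 0, z = 0. Substituting into each constraint:
  (1) 15 + 3(0) - 3(0) = 15 ✓
  (2) 0 = 4 × 0, remainder 0 ✓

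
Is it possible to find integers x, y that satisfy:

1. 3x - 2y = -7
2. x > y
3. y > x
No

A contradictory subset is {x > y, y > x}. No integer assignment can satisfy these jointly:

  - x > y: bounds one variable relative to another variable
  - y > x: bounds one variable relative to another variable

Direct contradiction: x > y and y > x cannot both hold.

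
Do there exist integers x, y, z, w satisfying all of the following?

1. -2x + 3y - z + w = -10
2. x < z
Yes

Take x = 0, y = -3, z = 1, w = 0. Substituting into each constraint:
  (1) -2(0) + 3(-3) + (-1) + 0 = -10 ✓
  (2) 0 < 1 ✓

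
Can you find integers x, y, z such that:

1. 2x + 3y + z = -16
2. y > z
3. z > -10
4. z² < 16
Yes

Take x = -7, y = 0, z = -2. Substituting into each constraint:
  (1) 2(-7) + 3(0) + (-2) = -16 ✓
  (2) 0 > -2 ✓
  (3) -2 > -10 ✓
  (4) z² = (-2)² = 4, and 4 < 16 ✓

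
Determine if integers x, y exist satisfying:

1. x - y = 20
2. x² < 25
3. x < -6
No

A contradictory subset is {x² < 25, x < -6}. No integer assignment can satisfy these jointly:

  - x² < 25: restricts x to |x| ≤ 4
  - x < -6: bounds one variable relative to a constant

Direct contradiction: the bounds on x require x ≥ -4 and x ≤ -7 simultaneously, which is empty.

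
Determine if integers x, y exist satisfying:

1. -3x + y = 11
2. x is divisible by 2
Yes

Take x = 0, y = 11. Substituting into each constraint:
  (1) -3(0) + 11 = 11 ✓
  (2) 0 = 2 × 0, remainder 0 ✓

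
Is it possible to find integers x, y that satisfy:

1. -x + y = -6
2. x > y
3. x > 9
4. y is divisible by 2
Yes

Take x = 10, y = 4. Substituting into each constraint:
  (1) (-10) + 4 = -6 ✓
  (2) 10 > 4 ✓
  (3) 10 > 9 ✓
  (4) 4 = 2 × 2, remainder 0 ✓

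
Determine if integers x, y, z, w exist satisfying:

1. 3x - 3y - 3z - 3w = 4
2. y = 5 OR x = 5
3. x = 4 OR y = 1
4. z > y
No

Even the single constraint (3x - 3y - 3z - 3w = 4) is infeasible over the integers.

  - 3x - 3y - 3z - 3w = 4: every term on the left is divisible by 3, so the LHS ≡ 0 (mod 3), but the RHS 4 is not — no integer solution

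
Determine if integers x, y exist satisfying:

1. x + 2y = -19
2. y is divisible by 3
Yes

Take x = -19, y = 0. Substituting into each constraint:
  (1) (-19) + 2(0) = -19 ✓
  (2) 0 = 3 × 0, remainder 0 ✓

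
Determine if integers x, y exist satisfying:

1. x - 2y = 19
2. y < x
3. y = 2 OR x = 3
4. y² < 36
Yes

Take x = 23, y = 2. Substituting into each constraint:
  (1) 23 - 2(2) = 19 ✓
  (2) 2 < 23 ✓
  (3) y = 2, target 2 ✓ (first branch holds)
  (4) y² = (2)² = 4, and 4 < 36 ✓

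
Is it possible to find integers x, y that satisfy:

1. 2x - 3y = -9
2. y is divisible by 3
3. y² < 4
No

The full constraint system is jointly infeasible over the integers. Each constraint and what it forces:

  - 2x - 3y = -9: is a linear equation tying the variables together
  - y is divisible by 3: restricts y to multiples of 3
  - y² < 4: restricts y to |y| ≤ 1

The bounds confine y to {0} with 3 | y. For each value, substitute into the equation:
  • y = 0: the equation gives 2x = -9, so x would not be an integer.
Every case fails, so no integer solution exists.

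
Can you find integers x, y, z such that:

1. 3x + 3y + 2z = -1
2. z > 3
Yes

Take x = 0, y = -3, z = 4. Substituting into each constraint:
  (1) 3(0) + 3(-3) + 2(4) = -1 ✓
  (2) 4 > 3 ✓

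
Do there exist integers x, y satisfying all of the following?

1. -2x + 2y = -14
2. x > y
Yes

Take x = 7, y = 0. Substituting into each constraint:
  (1) -2(7) + 2(0) = -14 ✓
  (2) 7 > 0 ✓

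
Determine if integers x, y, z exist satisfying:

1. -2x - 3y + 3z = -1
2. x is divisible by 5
Yes

Take x = -10, y = 1, z = -6. Substituting into each constraint:
  (1) -2(-10) - 3(1) + 3(-6) = -1 ✓
  (2) -10 = 5 × -2, remainder 0 ✓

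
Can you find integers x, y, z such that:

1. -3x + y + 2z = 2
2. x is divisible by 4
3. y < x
Yes

Take x = 0, y = -2, z = 2. Substituting into each constraint:
  (1) -3(0) + (-2) + 2(2) = 2 ✓
  (2) 0 = 4 × 0, remainder 0 ✓
  (3) -2 < 0 ✓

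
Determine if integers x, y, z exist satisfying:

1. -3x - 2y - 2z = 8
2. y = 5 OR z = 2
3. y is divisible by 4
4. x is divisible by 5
Yes

Take x = 20, y = -36, z = 2. Substituting into each constraint:
  (1) -3(20) - 2(-36) - 2(2) = 8 ✓
  (2) z = 2, target 2 ✓ (second branch holds)
  (3) -36 = 4 × -9, remainder 0 ✓
  (4) 20 = 5 × 4, remainder 0 ✓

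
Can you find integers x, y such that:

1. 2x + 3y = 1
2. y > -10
Yes

Take x = 2, y = -1. Substituting into each constraint:
  (1) 2(2) + 3(-1) = 1 ✓
  (2) -1 > -10 ✓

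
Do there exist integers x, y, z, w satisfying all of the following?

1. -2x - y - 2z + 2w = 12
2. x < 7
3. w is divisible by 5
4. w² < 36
Yes

Take x = 0, y = 0, z = -6, w = 0. Substituting into each constraint:
  (1) -2(0) + 0 - 2(-6) + 2(0) = 12 ✓
  (2) 0 < 7 ✓
  (3) 0 = 5 × 0, remainder 0 ✓
  (4) w² = (0)² = 0, and 0 < 36 ✓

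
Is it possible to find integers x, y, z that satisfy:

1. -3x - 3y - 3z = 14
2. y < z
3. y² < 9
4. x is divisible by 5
No

Even the single constraint (-3x - 3y - 3z = 14) is infeasible over the integers.

  - -3x - 3y - 3z = 14: every term on the left is divisible by 3, so the LHS ≡ 0 (mod 3), but the RHS 14 is not — no integer solution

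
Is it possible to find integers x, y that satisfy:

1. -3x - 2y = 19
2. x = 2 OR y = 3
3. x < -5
No

The full constraint system is jointly infeasible over the integers. Each constraint and what it forces:

  - -3x - 2y = 19: is a linear equation tying the variables together
  - x = 2 OR y = 3: forces a choice: either x = 2 or y = 3
  - x < -5: bounds one variable relative to a constant

Split on the disjunction (x = 2 OR y = 3):
  • If x = 2: this contradicts the bound x ≤ -6.
  • If y = 3: with y = 3, every remaining term of the linear equation is divisible by 3, so the left side is ≡ 0 (mod 3); but the right side 25 ≡ 1 (mod 3). No integers can satisfy it.
Both branches are infeasible, so the system has no integer solution.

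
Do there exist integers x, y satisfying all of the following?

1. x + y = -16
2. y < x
Yes

Take x = -7, y = -9. Substituting into each constraint:
  (1) (-7) + (-9) = -16 ✓
  (2) -9 < -7 ✓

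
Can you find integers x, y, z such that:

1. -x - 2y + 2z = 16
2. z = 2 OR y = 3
Yes

Take x = -12, y = 0, z = 2. Substituting into each constraint:
  (1) 12 - 2(0) + 2(2) = 16 ✓
  (2) z = 2, target 2 ✓ (first branch holds)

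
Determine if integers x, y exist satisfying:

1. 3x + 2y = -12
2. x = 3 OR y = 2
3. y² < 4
No

The full constraint system is jointly infeasible over the integers. Each constraint and what it forces:

  - 3x + 2y = -12: is a linear equation tying the variables together
  - x = 3 OR y = 2: forces a choice: either x = 3 or y = 2
  - y² < 4: restricts y to |y| ≤ 1

Split on the disjunction (x = 3 OR y = 2):
  • If x = 3: with x = 3, every remaining term of the linear equation is divisible by 2, so the left side is ≡ 0 (mod 2); but the right side -21 ≡ 1 (mod 2). No integers can satisfy it.
  • If y = 2: this contradicts y² < 4, which requires |y| ≤ 1.
Both branches are infeasible, so the system has no integer solution.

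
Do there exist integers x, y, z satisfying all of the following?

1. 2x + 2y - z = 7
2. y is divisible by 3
Yes

Take x = 0, y = 0, z = -7. Substituting into each constraint:
  (1) 2(0) + 2(0) + 7 = 7 ✓
  (2) 0 = 3 × 0, remainder 0 ✓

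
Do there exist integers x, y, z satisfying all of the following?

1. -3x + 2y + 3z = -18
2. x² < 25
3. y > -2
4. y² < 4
Yes

Take x = 0, y = 0, z = -6. Substituting into each constraint:
  (1) -3(0) + 2(0) + 3(-6) = -18 ✓
  (2) x² = (0)² = 0, and 0 < 25 ✓
  (3) 0 > -2 ✓
  (4) y² = (0)² = 0, and 0 < 4 ✓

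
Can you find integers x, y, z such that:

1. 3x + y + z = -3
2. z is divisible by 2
Yes

Take x = -1, y = 0, z = 0. Substituting into each constraint:
  (1) 3(-1) + 0 + 0 = -3 ✓
  (2) 0 = 2 × 0, remainder 0 ✓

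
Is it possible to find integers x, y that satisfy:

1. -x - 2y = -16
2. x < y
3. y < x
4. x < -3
No

A contradictory subset is {x < y, y < x}. No integer assignment can satisfy these jointly:

  - x < y: bounds one variable relative to another variable
  - y < x: bounds one variable relative to another variable

Direct contradiction: y > x and x > y cannot both hold.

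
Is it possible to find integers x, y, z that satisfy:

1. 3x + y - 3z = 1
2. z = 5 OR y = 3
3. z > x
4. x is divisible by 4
Yes

Take x = 4, y = 4, z = 5. Substituting into each constraint:
  (1) 3(4) + 4 - 3(5) = 1 ✓
  (2) z = 5, target 5 ✓ (first branch holds)
  (3) 5 > 4 ✓
  (4) 4 = 4 × 1, remainder 0 ✓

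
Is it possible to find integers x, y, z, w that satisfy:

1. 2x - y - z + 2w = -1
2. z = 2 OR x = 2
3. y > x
Yes

Take x = 2, y = 3, z = 0, w = -1. Substituting into each constraint:
  (1) 2(2) + (-3) + 0 + 2(-1) = -1 ✓
  (2) x = 2, target 2 ✓ (second branch holds)
  (3) 3 > 2 ✓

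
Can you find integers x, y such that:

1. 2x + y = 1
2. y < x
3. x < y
No

A contradictory subset is {y < x, x < y}. No integer assignment can satisfy these jointly:

  - y < x: bounds one variable relative to another variable
  - x < y: bounds one variable relative to another variable

Direct contradiction: x > y and y > x cannot both hold.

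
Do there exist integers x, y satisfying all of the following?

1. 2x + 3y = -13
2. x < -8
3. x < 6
Yes

Take x = -11, y = 3. Substituting into each constraint:
  (1) 2(-11) + 3(3) = -13 ✓
  (2) -11 < -8 ✓
  (3) -11 < 6 ✓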